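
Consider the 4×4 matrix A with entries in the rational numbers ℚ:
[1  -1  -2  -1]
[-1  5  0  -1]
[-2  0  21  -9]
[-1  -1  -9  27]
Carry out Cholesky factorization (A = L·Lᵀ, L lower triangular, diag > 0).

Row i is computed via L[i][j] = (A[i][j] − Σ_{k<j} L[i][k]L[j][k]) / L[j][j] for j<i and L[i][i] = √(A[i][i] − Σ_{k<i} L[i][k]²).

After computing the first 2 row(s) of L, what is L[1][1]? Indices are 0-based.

Step 1: L[0][0] = √(1) = 1.
  L[1][0] = (-1) / L[0][0] = -1.
Step 2: L[1][1] = √(4) = 2.

L[1][1] = 2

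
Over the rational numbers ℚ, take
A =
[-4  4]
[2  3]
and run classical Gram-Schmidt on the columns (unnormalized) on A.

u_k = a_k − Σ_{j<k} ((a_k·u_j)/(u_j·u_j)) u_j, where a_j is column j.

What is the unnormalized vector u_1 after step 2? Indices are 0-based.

Step 1: u_0 = a_0 = (-4, 2).
Step 2: u_1 = a_1 − (-1/2)·u_0 = (2, 4).

u_1 = (2, 4)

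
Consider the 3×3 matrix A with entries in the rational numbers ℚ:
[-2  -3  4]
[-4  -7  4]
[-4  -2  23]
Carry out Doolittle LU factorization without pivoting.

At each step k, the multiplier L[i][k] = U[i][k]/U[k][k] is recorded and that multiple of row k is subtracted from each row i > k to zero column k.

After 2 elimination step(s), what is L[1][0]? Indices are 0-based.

L[1][0] = 2

[col 0] pivot -2
  R1 -= 2*R0 → (0, -1, -4)  (L[1][0] := 2)
  R2 -= 2*R0 → (0, 4, 15)  (L[2][0] := 2)
[col 1] pivot -1
  R2 -= -4*R1 → (0, 0, -1)  (L[2][1] := -4)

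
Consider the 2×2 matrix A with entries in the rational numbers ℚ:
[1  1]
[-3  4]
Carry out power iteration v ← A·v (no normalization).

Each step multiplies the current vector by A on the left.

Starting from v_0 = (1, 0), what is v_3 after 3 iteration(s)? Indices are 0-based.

v_0 = (1, 0).
v_1 = A·v_0 = (1, -3).
v_2 = A·v_1 = (-2, -15).
v_3 = A·v_2 = (-17, -54).

v_3 = (-17, -54)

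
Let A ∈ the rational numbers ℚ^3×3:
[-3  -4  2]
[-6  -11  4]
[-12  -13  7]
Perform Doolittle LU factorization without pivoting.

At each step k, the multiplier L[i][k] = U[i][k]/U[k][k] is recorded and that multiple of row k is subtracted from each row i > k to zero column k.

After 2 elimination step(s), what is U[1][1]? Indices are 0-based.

U[1][1] = -3

Step 1: pivot at (0,0) is -3.
  row1 ← row1 − (2)·row0  ⇒  L[1][0]=2, U row1=(0, -3, 0)
  row2 ← row2 − (4)·row0  ⇒  L[2][0]=4, U row2=(0, 3, -1)
Step 2: pivot at (1,1) is -3.
  row2 ← row2 − (-1)·row1  ⇒  L[2][1]=-1, U row2=(0, 0, -1)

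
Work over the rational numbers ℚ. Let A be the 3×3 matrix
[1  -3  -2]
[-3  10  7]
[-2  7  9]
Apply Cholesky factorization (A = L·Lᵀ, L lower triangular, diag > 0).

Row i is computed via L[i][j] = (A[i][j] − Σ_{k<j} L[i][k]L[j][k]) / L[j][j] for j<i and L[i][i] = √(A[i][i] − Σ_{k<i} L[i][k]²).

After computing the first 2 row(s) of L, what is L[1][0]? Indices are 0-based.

L[1][0] = -3

Step 1: L[0][0] = √(1) = 1.
  L[1][0] = (-3) / L[0][0] = -3.
Step 2: L[1][1] = √(1) = 1.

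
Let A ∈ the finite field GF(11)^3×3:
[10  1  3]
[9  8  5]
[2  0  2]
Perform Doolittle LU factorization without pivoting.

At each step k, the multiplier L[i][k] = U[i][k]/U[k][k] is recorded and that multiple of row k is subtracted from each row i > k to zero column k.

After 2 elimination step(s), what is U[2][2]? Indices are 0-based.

Step 1: pivot at (0,0) is 10.
  row1 ← row1 − (2)·row0  ⇒  L[1][0]=2, U row1=(0, 6, 10)
  row2 ← row2 − (9)·row0  ⇒  L[2][0]=9, U row2=(0, 2, 8)
Step 2: pivot at (1,1) is 6.
  row2 ← row2 − (4)·row1  ⇒  L[2][1]=4, U row2=(0, 0, 1)

U[2][2] = 1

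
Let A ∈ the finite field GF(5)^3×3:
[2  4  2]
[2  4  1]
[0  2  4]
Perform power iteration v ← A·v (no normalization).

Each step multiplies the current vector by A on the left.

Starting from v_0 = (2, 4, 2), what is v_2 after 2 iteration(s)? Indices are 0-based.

v_2 = (3, 2, 3)

v_0 = (2, 4, 2).
v_1 = A·v_0 = (4, 2, 1).
v_2 = A·v_1 = (3, 2, 3).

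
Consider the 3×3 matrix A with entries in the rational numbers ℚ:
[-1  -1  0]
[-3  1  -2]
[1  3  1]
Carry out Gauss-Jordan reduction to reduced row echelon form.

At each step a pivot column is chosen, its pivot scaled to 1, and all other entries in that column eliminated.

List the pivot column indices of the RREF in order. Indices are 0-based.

pivot columns: 0, 1, 2

pivot(0,0)=-1: scale R0 → (1, 1, 0)
  clear (1,0): R1 −= (-3)R0 → (0, 4, -2)
  clear (2,0): R2 −= (1)R0 → (0, 2, 1)
pivot(1,1)=4: scale R1 → (0, 1, -1/2)
  clear (0,1): R0 −= (1)R1 → (1, 0, 1/2)
  clear (2,1): R2 −= (2)R1 → (0, 0, 2)
pivot(2,2)=2: scale R2 → (0, 0, 1)
  clear (0,2): R0 −= (1/2)R2 → (1, 0, 0)
  clear (1,2): R1 −= (-1/2)R2 → (0, 1, 0)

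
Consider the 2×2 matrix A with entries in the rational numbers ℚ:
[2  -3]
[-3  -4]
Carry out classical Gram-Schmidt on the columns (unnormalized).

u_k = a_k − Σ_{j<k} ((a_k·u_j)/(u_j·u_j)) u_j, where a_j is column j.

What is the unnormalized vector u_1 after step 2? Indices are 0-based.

u_1 = (-51/13, -34/13)

Step 1: u_0 = a_0 = (2, -3).
Step 2: u_1 = a_1 − (6/13)·u_0 = (-51/13, -34/13).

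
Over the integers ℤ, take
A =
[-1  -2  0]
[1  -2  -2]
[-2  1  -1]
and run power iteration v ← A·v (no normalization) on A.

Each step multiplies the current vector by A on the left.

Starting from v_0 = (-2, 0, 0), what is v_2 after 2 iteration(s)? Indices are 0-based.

v_0 = (-2, 0, 0).
v_1 = A·v_0 = (2, -2, 4).
v_2 = A·v_1 = (2, -2, -10).

v_2 = (2, -2, -10)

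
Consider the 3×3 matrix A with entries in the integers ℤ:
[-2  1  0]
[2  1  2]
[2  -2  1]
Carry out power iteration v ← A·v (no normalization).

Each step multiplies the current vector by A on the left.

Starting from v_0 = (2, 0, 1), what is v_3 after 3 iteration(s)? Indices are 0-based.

v_3 = (-20, 6, -3)

v_0 = (2, 0, 1).
v_1 = A·v_0 = (-4, 6, 5).
v_2 = A·v_1 = (14, 8, -15).
v_3 = A·v_2 = (-20, 6, -3).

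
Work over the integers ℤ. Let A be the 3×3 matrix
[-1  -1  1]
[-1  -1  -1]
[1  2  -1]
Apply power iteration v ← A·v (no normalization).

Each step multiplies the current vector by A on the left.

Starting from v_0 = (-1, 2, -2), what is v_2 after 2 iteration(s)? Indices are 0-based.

v_2 = (7, -3, -6)

v_0 = (-1, 2, -2).
v_1 = A·v_0 = (-3, 1, 5).
v_2 = A·v_1 = (7, -3, -6).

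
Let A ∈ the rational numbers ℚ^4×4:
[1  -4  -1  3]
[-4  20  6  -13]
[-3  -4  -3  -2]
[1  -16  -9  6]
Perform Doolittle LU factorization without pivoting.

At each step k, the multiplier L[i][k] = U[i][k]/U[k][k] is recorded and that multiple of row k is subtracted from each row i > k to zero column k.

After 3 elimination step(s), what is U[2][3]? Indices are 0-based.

U[2][3] = 3

[col 0] pivot 1
  R1 -= -4*R0 → (0, 4, 2, -1)  (L[1][0] := -4)
  R2 -= -3*R0 → (0, -16, -6, 7)  (L[2][0] := -3)
  R3 -= 1*R0 → (0, -12, -8, 3)  (L[3][0] := 1)
[col 1] pivot 4
  R2 -= -4*R1 → (0, 0, 2, 3)  (L[2][1] := -4)
  R3 -= -3*R1 → (0, 0, -2, 0)  (L[3][1] := -3)
[col 2] pivot 2
  R3 -= -1*R2 → (0, 0, 0, 3)  (L[3][2] := -1)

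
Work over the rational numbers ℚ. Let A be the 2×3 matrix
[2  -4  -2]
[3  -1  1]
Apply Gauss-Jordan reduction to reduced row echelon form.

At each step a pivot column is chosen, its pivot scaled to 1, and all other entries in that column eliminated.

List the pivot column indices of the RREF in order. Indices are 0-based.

pivot columns: 0, 1

[1] R0 /= 2  ⇒  (1, -2, -1)
     R1 -= 3·R0  ⇒  (0, 5, 4)
[2] R1 /= 5  ⇒  (0, 1, 4/5)
     R0 -= -2·R1  ⇒  (1, 0, 3/5)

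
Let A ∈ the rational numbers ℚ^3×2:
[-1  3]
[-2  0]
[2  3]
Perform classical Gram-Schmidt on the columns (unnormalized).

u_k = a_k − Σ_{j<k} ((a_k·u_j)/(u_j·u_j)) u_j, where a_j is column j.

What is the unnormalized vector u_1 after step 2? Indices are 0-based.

u_1 = (10/3, 2/3, 7/3)

Step 1: u_0 = a_0 = (-1, -2, 2).
Step 2: u_1 = a_1 − (1/3)·u_0 = (10/3, 2/3, 7/3).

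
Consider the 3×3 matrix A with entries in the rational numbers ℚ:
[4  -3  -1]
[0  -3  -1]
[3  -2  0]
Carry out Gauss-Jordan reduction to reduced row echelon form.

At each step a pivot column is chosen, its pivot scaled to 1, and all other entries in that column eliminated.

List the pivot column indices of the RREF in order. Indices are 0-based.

step 1: normalize row 0 (÷4) = (1, -3/4, -1/4)
  row 2: subtract 3×row0 = (0, 1/4, 3/4)
step 2: normalize row 1 (÷-3) = (0, 1, 1/3)
  row 0: subtract -3/4×row1 = (1, 0, 0)
  row 2: subtract 1/4×row1 = (0, 0, 2/3)
step 3: normalize row 2 (÷2/3) = (0, 0, 1)
  row 1: subtract 1/3×row2 = (0, 1, 0)

pivot columns: 0, 1, 2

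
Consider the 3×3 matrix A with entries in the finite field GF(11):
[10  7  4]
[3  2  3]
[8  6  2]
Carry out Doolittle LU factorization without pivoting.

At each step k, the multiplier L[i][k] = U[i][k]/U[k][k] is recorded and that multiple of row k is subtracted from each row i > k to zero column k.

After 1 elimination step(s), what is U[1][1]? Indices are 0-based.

U[1][1] = 1

[col 0] pivot 10
  R1 -= 8*R0 → (0, 1, 4)  (L[1][0] := 8)
  R2 -= 3*R0 → (0, 7, 1)  (L[2][0] := 3)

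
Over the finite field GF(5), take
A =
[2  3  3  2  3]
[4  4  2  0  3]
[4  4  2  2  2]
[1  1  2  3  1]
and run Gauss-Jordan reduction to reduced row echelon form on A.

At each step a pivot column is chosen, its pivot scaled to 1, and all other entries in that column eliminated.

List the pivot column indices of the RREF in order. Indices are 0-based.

pivot columns: 0, 1, 2, 3

pivot(0,0)=2: scale R0 → (1, 4, 4, 1, 4)
  clear (1,0): R1 −= (4)R0 → (0, 3, 1, 1, 2)
  clear (2,0): R2 −= (4)R0 → (0, 3, 1, 3, 1)
  clear (3,0): R3 −= (1)R0 → (0, 2, 3, 2, 2)
pivot(1,1)=3: scale R1 → (0, 1, 2, 2, 4)
  clear (0,1): R0 −= (4)R1 → (1, 0, 1, 3, 3)
  clear (2,1): R2 −= (3)R1 → (0, 0, 0, 2, 4)
  clear (3,1): R3 −= (2)R1 → (0, 0, 4, 3, 4)
pivot(2,2): swap R2↔R3
pivot(2,2)=4: scale R2 → (0, 0, 1, 2, 1)
  clear (0,2): R0 −= (1)R2 → (1, 0, 0, 1, 2)
  clear (1,2): R1 −= (2)R2 → (0, 1, 0, 3, 2)
pivot(3,3)=2: scale R3 → (0, 0, 0, 1, 2)
  clear (0,3): R0 −= (1)R3 → (1, 0, 0, 0, 0)
  clear (1,3): R1 −= (3)R3 → (0, 1, 0, 0, 1)
  clear (2,3): R2 −= (2)R3 → (0, 0, 1, 0, 2)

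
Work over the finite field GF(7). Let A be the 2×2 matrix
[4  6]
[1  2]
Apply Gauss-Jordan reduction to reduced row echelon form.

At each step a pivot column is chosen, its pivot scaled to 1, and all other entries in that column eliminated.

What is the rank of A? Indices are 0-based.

step 1: normalize row 0 (÷4) = (1, 5)
  row 1: subtract 1×row0 = (0, 4)
step 2: normalize row 1 (÷4) = (0, 1)
  row 0: subtract 5×row1 = (1, 0)

rank = 2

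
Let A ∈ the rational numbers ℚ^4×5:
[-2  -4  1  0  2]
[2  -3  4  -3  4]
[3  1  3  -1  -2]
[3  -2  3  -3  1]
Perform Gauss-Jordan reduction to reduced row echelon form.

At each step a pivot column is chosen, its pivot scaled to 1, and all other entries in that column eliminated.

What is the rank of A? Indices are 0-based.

rank = 4

[1] R0 /= -2  ⇒  (1, 2, -1/2, 0, -1)
     R1 -= 2·R0  ⇒  (0, -7, 5, -3, 6)
     R2 -= 3·R0  ⇒  (0, -5, 9/2, -1, 1)
     R3 -= 3·R0  ⇒  (0, -8, 9/2, -3, 4)
[2] R1 /= -7  ⇒  (0, 1, -5/7, 3/7, -6/7)
     R0 -= 2·R1  ⇒  (1, 0, 13/14, -6/7, 5/7)
     R2 -= -5·R1  ⇒  (0, 0, 13/14, 8/7, -23/7)
     R3 -= -8·R1  ⇒  (0, 0, -17/14, 3/7, -20/7)
[3] R2 /= 13/14  ⇒  (0, 0, 1, 16/13, -46/13)
     R0 -= 13/14·R2  ⇒  (1, 0, 0, -2, 4)
     R1 -= -5/7·R2  ⇒  (0, 1, 0, 17/13, -44/13)
     R3 -= -17/14·R2  ⇒  (0, 0, 0, 25/13, -93/13)
[4] R3 /= 25/13  ⇒  (0, 0, 0, 1, -93/25)
     R0 -= -2·R3  ⇒  (1, 0, 0, 0, -86/25)
     R1 -= 17/13·R3  ⇒  (0, 1, 0, 0, 37/25)
     R2 -= 16/13·R3  ⇒  (0, 0, 1, 0, 26/25)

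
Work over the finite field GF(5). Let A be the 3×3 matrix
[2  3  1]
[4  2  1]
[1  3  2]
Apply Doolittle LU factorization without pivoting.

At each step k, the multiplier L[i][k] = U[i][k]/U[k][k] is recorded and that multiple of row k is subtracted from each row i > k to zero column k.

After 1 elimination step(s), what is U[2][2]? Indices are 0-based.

k=0: U[0][0]=2
  eliminate (1,0): mult=2, new row 1: (0, 1, 4); set L[1][0]=2
  eliminate (2,0): mult=3, new row 2: (0, 4, 4); set L[2][0]=3

U[2][2] = 4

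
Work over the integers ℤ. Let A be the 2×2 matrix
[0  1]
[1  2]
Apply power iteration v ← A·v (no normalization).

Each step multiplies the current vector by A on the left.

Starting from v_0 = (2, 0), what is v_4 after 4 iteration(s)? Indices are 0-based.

v_4 = (10, 24)

v_0 = (2, 0).
v_1 = A·v_0 = (0, 2).
v_2 = A·v_1 = (2, 4).
v_3 = A·v_2 = (4, 10).
v_4 = A·v_3 = (10, 24).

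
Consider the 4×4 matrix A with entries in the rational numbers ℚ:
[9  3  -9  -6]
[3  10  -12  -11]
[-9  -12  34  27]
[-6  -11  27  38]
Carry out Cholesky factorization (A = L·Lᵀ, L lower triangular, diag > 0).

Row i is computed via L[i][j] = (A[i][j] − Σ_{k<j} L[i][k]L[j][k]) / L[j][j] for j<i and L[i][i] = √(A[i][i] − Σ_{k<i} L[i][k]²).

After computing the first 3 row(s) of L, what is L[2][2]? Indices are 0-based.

Step 1: L[0][0] = √(9) = 3.
  L[1][0] = (3) / L[0][0] = 1.
Step 2: L[1][1] = √(9) = 3.
  L[2][0] = (-9) / L[0][0] = -3.
  L[2][1] = (-9) / L[1][1] = -3.
Step 3: L[2][2] = √(16) = 4.

L[2][2] = 4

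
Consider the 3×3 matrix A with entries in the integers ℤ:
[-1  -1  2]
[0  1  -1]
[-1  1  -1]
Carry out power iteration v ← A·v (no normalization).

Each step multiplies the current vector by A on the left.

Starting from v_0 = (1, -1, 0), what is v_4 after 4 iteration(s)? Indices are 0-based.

v_0 = (1, -1, 0).
v_1 = A·v_0 = (0, -1, -2).
v_2 = A·v_1 = (-3, 1, 1).
v_3 = A·v_2 = (4, 0, 3).
v_4 = A·v_3 = (2, -3, -7).

v_4 = (2, -3, -7)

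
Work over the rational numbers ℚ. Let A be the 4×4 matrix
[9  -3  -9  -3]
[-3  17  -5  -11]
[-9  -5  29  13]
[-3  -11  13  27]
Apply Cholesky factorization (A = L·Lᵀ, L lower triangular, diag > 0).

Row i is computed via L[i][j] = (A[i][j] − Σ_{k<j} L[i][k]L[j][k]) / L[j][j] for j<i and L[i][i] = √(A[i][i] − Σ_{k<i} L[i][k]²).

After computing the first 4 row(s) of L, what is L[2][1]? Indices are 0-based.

Step 1: L[0][0] = √(9) = 3.
  L[1][0] = (-3) / L[0][0] = -1.
Step 2: L[1][1] = √(16) = 4.
  L[2][0] = (-9) / L[0][0] = -3.
  L[2][1] = (-8) / L[1][1] = -2.
Step 3: L[2][2] = √(16) = 4.
  L[3][0] = (-3) / L[0][0] = -1.
  L[3][1] = (-12) / L[1][1] = -3.
  L[3][2] = (4) / L[2][2] = 1.
Step 4: L[3][3] = √(16) = 4.

L[2][1] = -2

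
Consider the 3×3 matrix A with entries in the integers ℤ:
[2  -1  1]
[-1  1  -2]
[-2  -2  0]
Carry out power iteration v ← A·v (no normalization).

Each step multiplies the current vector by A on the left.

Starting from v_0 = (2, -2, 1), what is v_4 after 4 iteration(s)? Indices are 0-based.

v_0 = (2, -2, 1).
v_1 = A·v_0 = (7, -6, 0).
v_2 = A·v_1 = (20, -13, -2).
v_3 = A·v_2 = (51, -29, -14).
v_4 = A·v_3 = (117, -52, -44).

v_4 = (117, -52, -44)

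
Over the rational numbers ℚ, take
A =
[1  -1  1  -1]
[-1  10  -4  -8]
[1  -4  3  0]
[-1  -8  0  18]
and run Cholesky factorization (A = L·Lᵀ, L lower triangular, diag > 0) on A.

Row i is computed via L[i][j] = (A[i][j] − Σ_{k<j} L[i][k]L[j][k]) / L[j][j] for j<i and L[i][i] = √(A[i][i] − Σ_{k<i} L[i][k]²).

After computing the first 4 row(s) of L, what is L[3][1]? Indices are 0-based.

Step 1: L[0][0] = √(1) = 1.
  L[1][0] = (-1) / L[0][0] = -1.
Step 2: L[1][1] = √(9) = 3.
  L[2][0] = (1) / L[0][0] = 1.
  L[2][1] = (-3) / L[1][1] = -1.
Step 3: L[2][2] = √(1) = 1.
  L[3][0] = (-1) / L[0][0] = -1.
  L[3][1] = (-9) / L[1][1] = -3.
  L[3][2] = (-2) / L[2][2] = -2.
Step 4: L[3][3] = √(4) = 2.

L[3][1] = -3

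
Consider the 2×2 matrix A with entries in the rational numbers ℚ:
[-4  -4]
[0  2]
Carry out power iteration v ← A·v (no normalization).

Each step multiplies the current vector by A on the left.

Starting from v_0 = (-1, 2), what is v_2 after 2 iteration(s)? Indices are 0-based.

v_0 = (-1, 2).
v_1 = A·v_0 = (-4, 4).
v_2 = A·v_1 = (0, 8).

v_2 = (0, 8)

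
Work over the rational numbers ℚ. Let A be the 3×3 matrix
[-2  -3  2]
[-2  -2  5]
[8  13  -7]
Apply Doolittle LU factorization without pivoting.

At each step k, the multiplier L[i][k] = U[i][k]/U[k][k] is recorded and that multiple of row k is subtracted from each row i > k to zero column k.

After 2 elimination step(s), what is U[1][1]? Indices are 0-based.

U[1][1] = 1

k=0: U[0][0]=-2
  eliminate (1,0): mult=1, new row 1: (0, 1, 3); set L[1][0]=1
  eliminate (2,0): mult=-4, new row 2: (0, 1, 1); set L[2][0]=-4
k=1: U[1][1]=1
  eliminate (2,1): mult=1, new row 2: (0, 0, -2); set L[2][1]=1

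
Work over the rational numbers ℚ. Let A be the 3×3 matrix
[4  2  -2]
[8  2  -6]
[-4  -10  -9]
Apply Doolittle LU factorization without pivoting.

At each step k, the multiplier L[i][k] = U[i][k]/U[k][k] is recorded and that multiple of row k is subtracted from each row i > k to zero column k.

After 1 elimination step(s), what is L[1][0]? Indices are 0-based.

L[1][0] = 2

[col 0] pivot 4
  R1 -= 2*R0 → (0, -2, -2)  (L[1][0] := 2)
  R2 -= -1*R0 → (0, -8, -11)  (L[2][0] := -1)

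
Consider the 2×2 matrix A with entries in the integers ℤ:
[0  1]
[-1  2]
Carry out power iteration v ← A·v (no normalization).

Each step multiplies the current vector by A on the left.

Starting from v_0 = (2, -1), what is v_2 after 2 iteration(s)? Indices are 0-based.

v_2 = (-4, -7)

v_0 = (2, -1).
v_1 = A·v_0 = (-1, -4).
v_2 = A·v_1 = (-4, -7).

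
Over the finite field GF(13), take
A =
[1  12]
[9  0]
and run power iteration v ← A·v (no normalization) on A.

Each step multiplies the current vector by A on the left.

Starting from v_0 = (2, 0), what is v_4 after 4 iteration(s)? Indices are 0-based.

v_0 = (2, 0).
v_1 = A·v_0 = (2, 5).
v_2 = A·v_1 = (10, 5).
v_3 = A·v_2 = (5, 12).
v_4 = A·v_3 = (6, 6).

v_4 = (6, 6)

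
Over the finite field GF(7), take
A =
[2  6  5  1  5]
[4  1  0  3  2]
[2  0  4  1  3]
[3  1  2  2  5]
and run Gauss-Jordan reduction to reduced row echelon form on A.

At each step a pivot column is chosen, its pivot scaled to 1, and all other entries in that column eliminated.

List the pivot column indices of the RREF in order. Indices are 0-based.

pivot(0,0)=2: scale R0 → (1, 3, 6, 4, 6)
  clear (1,0): R1 −= (4)R0 → (0, 3, 4, 1, 6)
  clear (2,0): R2 −= (2)R0 → (0, 1, 6, 0, 5)
  clear (3,0): R3 −= (3)R0 → (0, 6, 5, 4, 1)
pivot(1,1)=3: scale R1 → (0, 1, 6, 5, 2)
  clear (0,1): R0 −= (3)R1 → (1, 0, 2, 3, 0)
  clear (2,1): R2 −= (1)R1 → (0, 0, 0, 2, 3)
  clear (3,1): R3 −= (6)R1 → (0, 0, 4, 2, 3)
pivot(2,2): swap R2↔R3
pivot(2,2)=4: scale R2 → (0, 0, 1, 4, 6)
  clear (0,2): R0 −= (2)R2 → (1, 0, 0, 2, 2)
  clear (1,2): R1 −= (6)R2 → (0, 1, 0, 2, 1)
pivot(3,3)=2: scale R3 → (0, 0, 0, 1, 5)
  clear (0,3): R0 −= (2)R3 → (1, 0, 0, 0, 6)
  clear (1,3): R1 −= (2)R3 → (0, 1, 0, 0, 5)
  clear (2,3): R2 −= (4)R3 → (0, 0, 1, 0, 0)

pivot columns: 0, 1, 2, 3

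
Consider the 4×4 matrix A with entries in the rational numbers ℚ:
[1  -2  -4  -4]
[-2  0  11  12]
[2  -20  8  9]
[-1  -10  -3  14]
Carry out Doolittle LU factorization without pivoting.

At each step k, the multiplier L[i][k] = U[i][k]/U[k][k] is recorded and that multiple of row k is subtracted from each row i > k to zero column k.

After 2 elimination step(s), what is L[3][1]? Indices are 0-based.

L[3][1] = 3

Step 1: pivot at (0,0) is 1.
  row1 ← row1 − (-2)·row0  ⇒  L[1][0]=-2, U row1=(0, -4, 3, 4)
  row2 ← row2 − (2)·row0  ⇒  L[2][0]=2, U row2=(0, -16, 16, 17)
  row3 ← row3 − (-1)·row0  ⇒  L[3][0]=-1, U row3=(0, -12, -7, 10)
Step 2: pivot at (1,1) is -4.
  row2 ← row2 − (4)·row1  ⇒  L[2][1]=4, U row2=(0, 0, 4, 1)
  row3 ← row3 − (3)·row1  ⇒  L[3][1]=3, U row3=(0, 0, -16, -2)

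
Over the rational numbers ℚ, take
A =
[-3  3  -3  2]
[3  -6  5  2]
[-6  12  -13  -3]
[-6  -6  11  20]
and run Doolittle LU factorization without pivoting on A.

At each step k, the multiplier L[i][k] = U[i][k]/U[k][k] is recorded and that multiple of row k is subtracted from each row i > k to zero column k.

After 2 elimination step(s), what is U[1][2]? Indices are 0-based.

[col 0] pivot -3
  R1 -= -1*R0 → (0, -3, 2, 4)  (L[1][0] := -1)
  R2 -= 2*R0 → (0, 6, -7, -7)  (L[2][0] := 2)
  R3 -= 2*R0 → (0, -12, 17, 16)  (L[3][0] := 2)
[col 1] pivot -3
  R2 -= -2*R1 → (0, 0, -3, 1)  (L[2][1] := -2)
  R3 -= 4*R1 → (0, 0, 9, 0)  (L[3][1] := 4)

U[1][2] = 2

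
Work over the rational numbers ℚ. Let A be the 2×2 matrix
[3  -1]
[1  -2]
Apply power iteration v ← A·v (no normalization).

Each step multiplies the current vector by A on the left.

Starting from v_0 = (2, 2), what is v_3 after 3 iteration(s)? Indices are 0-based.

v_0 = (2, 2).
v_1 = A·v_0 = (4, -2).
v_2 = A·v_1 = (14, 8).
v_3 = A·v_2 = (34, -2).

v_3 = (34, -2)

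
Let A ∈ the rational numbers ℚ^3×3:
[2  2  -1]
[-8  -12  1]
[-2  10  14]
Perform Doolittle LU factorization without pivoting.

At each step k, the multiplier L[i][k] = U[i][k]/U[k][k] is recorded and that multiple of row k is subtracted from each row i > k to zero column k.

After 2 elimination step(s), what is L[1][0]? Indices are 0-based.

L[1][0] = -4

[col 0] pivot 2
  R1 -= -4*R0 → (0, -4, -3)  (L[1][0] := -4)
  R2 -= -1*R0 → (0, 12, 13)  (L[2][0] := -1)
[col 1] pivot -4
  R2 -= -3*R1 → (0, 0, 4)  (L[2][1] := -3)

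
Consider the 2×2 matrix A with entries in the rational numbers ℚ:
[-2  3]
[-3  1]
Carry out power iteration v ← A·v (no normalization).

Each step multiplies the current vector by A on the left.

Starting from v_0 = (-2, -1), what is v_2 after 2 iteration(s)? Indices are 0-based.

v_2 = (13, 2)

v_0 = (-2, -1).
v_1 = A·v_0 = (1, 5).
v_2 = A·v_1 = (13, 2).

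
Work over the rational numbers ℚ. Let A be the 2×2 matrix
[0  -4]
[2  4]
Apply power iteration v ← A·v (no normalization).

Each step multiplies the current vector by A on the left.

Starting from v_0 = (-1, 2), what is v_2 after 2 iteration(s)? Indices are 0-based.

v_2 = (-24, 8)

v_0 = (-1, 2).
v_1 = A·v_0 = (-8, 6).
v_2 = A·v_1 = (-24, 8).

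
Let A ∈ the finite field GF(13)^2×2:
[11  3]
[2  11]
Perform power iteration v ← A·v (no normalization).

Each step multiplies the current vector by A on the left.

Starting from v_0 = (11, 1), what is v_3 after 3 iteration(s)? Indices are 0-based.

v_0 = (11, 1).
v_1 = A·v_0 = (7, 7).
v_2 = A·v_1 = (7, 0).
v_3 = A·v_2 = (12, 1).

v_3 = (12, 1)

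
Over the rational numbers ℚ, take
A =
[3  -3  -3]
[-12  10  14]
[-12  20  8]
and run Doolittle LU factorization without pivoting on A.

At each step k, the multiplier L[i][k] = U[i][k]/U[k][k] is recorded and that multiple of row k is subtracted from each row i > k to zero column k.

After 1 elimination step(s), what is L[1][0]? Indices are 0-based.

Step 1: pivot at (0,0) is 3.
  row1 ← row1 − (-4)·row0  ⇒  L[1][0]=-4, U row1=(0, -2, 2)
  row2 ← row2 − (-4)·row0  ⇒  L[2][0]=-4, U row2=(0, 8, -4)

L[1][0] = -4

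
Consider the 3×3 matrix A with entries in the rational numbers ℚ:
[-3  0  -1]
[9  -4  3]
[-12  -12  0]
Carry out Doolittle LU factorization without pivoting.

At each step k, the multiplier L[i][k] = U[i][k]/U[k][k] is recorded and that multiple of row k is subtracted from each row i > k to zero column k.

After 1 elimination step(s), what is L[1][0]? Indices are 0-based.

k=0: U[0][0]=-3
  eliminate (1,0): mult=-3, new row 1: (0, -4, 0); set L[1][0]=-3
  eliminate (2,0): mult=4, new row 2: (0, -12, 4); set L[2][0]=4

L[1][0] = -3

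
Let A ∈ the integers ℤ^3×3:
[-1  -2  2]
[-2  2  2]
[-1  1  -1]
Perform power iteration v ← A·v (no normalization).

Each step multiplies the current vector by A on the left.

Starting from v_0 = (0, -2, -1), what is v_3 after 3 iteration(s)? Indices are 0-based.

v_0 = (0, -2, -1).
v_1 = A·v_0 = (2, -6, -1).
v_2 = A·v_1 = (8, -18, -7).
v_3 = A·v_2 = (14, -66, -19).

v_3 = (14, -66, -19)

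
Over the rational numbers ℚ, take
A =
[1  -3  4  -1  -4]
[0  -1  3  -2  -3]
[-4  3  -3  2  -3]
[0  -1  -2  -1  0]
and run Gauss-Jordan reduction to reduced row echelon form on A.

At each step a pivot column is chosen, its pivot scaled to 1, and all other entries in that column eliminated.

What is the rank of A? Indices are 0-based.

pivot(0,0)=1: scale R0 → (1, -3, 4, -1, -4)
  clear (2,0): R2 −= (-4)R0 → (0, -9, 13, -2, -19)
pivot(1,1)=-1: scale R1 → (0, 1, -3, 2, 3)
  clear (0,1): R0 −= (-3)R1 → (1, 0, -5, 5, 5)
  clear (2,1): R2 −= (-9)R1 → (0, 0, -14, 16, 8)
  clear (3,1): R3 −= (-1)R1 → (0, 0, -5, 1, 3)
pivot(2,2)=-14: scale R2 → (0, 0, 1, -8/7, -4/7)
  clear (0,2): R0 −= (-5)R2 → (1, 0, 0, -5/7, 15/7)
  clear (1,2): R1 −= (-3)R2 → (0, 1, 0, -10/7, 9/7)
  clear (3,2): R3 −= (-5)R2 → (0, 0, 0, -33/7, 1/7)
pivot(3,3)=-33/7: scale R3 → (0, 0, 0, 1, -1/33)
  clear (0,3): R0 −= (-5/7)R3 → (1, 0, 0, 0, 70/33)
  clear (1,3): R1 −= (-10/7)R3 → (0, 1, 0, 0, 41/33)
  clear (2,3): R2 −= (-8/7)R3 → (0, 0, 1, 0, -20/33)

rank = 4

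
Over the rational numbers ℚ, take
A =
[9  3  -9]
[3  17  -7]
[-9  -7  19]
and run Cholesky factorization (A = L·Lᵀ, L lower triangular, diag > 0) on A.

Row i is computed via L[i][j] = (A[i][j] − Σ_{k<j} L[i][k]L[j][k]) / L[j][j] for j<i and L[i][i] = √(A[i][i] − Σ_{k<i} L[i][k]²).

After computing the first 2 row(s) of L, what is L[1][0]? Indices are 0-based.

L[1][0] = 1

Step 1: L[0][0] = √(9) = 3.
  L[1][0] = (3) / L[0][0] = 1.
Step 2: L[1][1] = √(16) = 4.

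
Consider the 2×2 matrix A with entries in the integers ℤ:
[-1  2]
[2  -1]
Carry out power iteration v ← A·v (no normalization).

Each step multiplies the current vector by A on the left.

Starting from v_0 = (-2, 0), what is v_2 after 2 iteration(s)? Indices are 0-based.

v_0 = (-2, 0).
v_1 = A·v_0 = (2, -4).
v_2 = A·v_1 = (-10, 8).

v_2 = (-10, 8)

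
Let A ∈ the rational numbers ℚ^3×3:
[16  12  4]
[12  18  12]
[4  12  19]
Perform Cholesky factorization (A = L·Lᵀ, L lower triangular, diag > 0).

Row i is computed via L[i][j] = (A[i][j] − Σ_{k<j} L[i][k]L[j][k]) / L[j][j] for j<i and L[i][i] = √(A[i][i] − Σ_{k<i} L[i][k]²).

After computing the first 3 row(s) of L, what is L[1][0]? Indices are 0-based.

L[1][0] = 3

Step 1: L[0][0] = √(16) = 4.
  L[1][0] = (12) / L[0][0] = 3.
Step 2: L[1][1] = √(9) = 3.
  L[2][0] = (4) / L[0][0] = 1.
  L[2][1] = (9) / L[1][1] = 3.
Step 3: L[2][2] = √(9) = 3.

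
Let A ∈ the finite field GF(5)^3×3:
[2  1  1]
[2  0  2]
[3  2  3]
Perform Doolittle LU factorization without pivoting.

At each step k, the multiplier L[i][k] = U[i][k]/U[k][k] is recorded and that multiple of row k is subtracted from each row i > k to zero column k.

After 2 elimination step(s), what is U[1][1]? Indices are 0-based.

k=0: U[0][0]=2
  eliminate (1,0): mult=1, new row 1: (0, 4, 1); set L[1][0]=1
  eliminate (2,0): mult=4, new row 2: (0, 3, 4); set L[2][0]=4
k=1: U[1][1]=4
  eliminate (2,1): mult=2, new row 2: (0, 0, 2); set L[2][1]=2

U[1][1] = 4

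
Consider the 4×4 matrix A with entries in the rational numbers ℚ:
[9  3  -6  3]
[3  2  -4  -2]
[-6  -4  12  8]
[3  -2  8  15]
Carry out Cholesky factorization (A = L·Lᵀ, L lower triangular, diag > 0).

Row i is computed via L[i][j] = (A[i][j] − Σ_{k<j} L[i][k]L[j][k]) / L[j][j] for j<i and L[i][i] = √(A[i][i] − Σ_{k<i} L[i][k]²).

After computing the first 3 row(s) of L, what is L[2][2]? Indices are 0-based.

Step 1: L[0][0] = √(9) = 3.
  L[1][0] = (3) / L[0][0] = 1.
Step 2: L[1][1] = √(1) = 1.
  L[2][0] = (-6) / L[0][0] = -2.
  L[2][1] = (-2) / L[1][1] = -2.
Step 3: L[2][2] = √(4) = 2.

L[2][2] = 2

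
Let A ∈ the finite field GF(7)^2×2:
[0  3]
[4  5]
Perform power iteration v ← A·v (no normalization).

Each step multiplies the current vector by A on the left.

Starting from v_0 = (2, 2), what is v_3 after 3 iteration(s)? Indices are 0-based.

v_0 = (2, 2).
v_1 = A·v_0 = (6, 4).
v_2 = A·v_1 = (5, 2).
v_3 = A·v_2 = (6, 2).

v_3 = (6, 2)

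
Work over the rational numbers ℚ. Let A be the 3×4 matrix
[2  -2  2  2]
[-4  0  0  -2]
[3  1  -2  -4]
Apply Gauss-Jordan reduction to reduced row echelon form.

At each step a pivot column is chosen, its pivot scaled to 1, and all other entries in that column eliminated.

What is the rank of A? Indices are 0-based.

[1] R0 /= 2  ⇒  (1, -1, 1, 1)
     R1 -= -4·R0  ⇒  (0, -4, 4, 2)
     R2 -= 3·R0  ⇒  (0, 4, -5, -7)
[2] R1 /= -4  ⇒  (0, 1, -1, -1/2)
     R0 -= -1·R1  ⇒  (1, 0, 0, 1/2)
     R2 -= 4·R1  ⇒  (0, 0, -1, -5)
[3] R2 /= -1  ⇒  (0, 0, 1, 5)
     R1 -= -1·R2  ⇒  (0, 1, 0, 9/2)

rank = 3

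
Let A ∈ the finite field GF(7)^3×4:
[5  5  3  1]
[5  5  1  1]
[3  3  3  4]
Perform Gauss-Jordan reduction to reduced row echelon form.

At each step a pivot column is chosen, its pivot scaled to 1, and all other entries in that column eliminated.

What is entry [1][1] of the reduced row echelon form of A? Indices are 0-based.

step 1: normalize row 0 (÷5) = (1, 1, 2, 3)
  row 1: subtract 5×row0 = (0, 0, 5, 0)
  row 2: subtract 3×row0 = (0, 0, 4, 2)
skip col 1 (zero from row 1)
step 2: normalize row 1 (÷5) = (0, 0, 1, 0)
  row 0: subtract 2×row1 = (1, 1, 0, 3)
  row 2: subtract 4×row1 = (0, 0, 0, 2)
step 3: normalize row 2 (÷2) = (0, 0, 0, 1)
  row 0: subtract 3×row2 = (1, 1, 0, 0)

M[1][1] = 0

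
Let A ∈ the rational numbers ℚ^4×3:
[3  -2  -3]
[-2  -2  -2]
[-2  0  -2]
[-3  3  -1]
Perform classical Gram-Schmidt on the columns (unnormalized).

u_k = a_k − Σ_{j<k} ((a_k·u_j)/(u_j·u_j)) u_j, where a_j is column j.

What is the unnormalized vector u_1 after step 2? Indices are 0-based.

u_1 = (-19/26, -37/13, -11/13, 45/26)

Step 1: u_0 = a_0 = (3, -2, -2, -3).
Step 2: u_1 = a_1 − (-11/26)·u_0 = (-19/26, -37/13, -11/13, 45/26).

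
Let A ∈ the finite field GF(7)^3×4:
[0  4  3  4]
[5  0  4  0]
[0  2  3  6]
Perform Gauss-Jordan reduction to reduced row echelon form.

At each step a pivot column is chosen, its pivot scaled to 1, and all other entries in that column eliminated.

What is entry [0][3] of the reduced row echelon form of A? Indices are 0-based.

M[0][3] = 3

pivot(0,0): swap R0↔R1
pivot(0,0)=5: scale R0 → (1, 0, 5, 0)
pivot(1,1)=4: scale R1 → (0, 1, 6, 1)
  clear (2,1): R2 −= (2)R1 → (0, 0, 5, 4)
pivot(2,2)=5: scale R2 → (0, 0, 1, 5)
  clear (0,2): R0 −= (5)R2 → (1, 0, 0, 3)
  clear (1,2): R1 −= (6)R2 → (0, 1, 0, 6)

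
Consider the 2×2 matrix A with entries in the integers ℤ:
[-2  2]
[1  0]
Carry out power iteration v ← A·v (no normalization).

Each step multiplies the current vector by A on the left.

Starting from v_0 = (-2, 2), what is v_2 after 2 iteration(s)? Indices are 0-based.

v_2 = (-20, 8)

v_0 = (-2, 2).
v_1 = A·v_0 = (8, -2).
v_2 = A·v_1 = (-20, 8).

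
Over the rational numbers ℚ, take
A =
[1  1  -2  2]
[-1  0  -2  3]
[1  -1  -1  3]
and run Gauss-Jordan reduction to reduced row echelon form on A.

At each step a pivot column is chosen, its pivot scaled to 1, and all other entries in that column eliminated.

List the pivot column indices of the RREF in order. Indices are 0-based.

pivot columns: 0, 1, 2

[1] R0 /= 1  ⇒  (1, 1, -2, 2)
     R1 -= -1·R0  ⇒  (0, 1, -4, 5)
     R2 -= 1·R0  ⇒  (0, -2, 1, 1)
[2] R1 /= 1  ⇒  (0, 1, -4, 5)
     R0 -= 1·R1  ⇒  (1, 0, 2, -3)
     R2 -= -2·R1  ⇒  (0, 0, -7, 11)
[3] R2 /= -7  ⇒  (0, 0, 1, -11/7)
     R0 -= 2·R2  ⇒  (1, 0, 0, 1/7)
     R1 -= -4·R2  ⇒  (0, 1, 0, -9/7)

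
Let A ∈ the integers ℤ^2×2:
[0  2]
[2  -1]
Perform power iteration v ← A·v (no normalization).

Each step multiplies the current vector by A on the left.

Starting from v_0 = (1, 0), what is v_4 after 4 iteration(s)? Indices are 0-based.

v_0 = (1, 0).
v_1 = A·v_0 = (0, 2).
v_2 = A·v_1 = (4, -2).
v_3 = A·v_2 = (-4, 10).
v_4 = A·v_3 = (20, -18).

v_4 = (20, -18)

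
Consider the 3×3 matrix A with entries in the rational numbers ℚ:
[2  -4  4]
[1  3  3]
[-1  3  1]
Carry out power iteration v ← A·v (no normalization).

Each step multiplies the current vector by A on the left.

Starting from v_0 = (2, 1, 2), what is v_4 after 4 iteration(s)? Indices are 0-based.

v_0 = (2, 1, 2).
v_1 = A·v_0 = (8, 11, 3).
v_2 = A·v_1 = (-16, 50, 28).
v_3 = A·v_2 = (-120, 218, 194).
v_4 = A·v_3 = (-336, 1116, 968).

v_4 = (-336, 1116, 968)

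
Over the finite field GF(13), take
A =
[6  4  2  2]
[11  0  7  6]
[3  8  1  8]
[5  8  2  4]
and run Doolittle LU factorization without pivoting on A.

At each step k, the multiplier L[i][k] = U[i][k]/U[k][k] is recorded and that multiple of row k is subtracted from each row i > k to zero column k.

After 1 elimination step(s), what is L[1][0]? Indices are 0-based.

[col 0] pivot 6
  R1 -= 4*R0 → (0, 10, 12, 11)  (L[1][0] := 4)
  R2 -= 7*R0 → (0, 6, 0, 7)  (L[2][0] := 7)
  R3 -= 3*R0 → (0, 9, 9, 11)  (L[3][0] := 3)

L[1][0] = 4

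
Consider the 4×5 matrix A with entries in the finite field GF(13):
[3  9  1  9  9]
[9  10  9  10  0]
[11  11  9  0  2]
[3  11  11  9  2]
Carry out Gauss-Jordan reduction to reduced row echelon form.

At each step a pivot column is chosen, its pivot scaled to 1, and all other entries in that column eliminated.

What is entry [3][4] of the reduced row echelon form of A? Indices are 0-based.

pivot(0,0)=3: scale R0 → (1, 3, 9, 3, 3)
  clear (1,0): R1 −= (9)R0 → (0, 9, 6, 9, 12)
  clear (2,0): R2 −= (11)R0 → (0, 4, 1, 6, 8)
  clear (3,0): R3 −= (3)R0 → (0, 2, 10, 0, 6)
pivot(1,1)=9: scale R1 → (0, 1, 5, 1, 10)
  clear (0,1): R0 −= (3)R1 → (1, 0, 7, 0, 12)
  clear (2,1): R2 −= (4)R1 → (0, 0, 7, 2, 7)
  clear (3,1): R3 −= (2)R1 → (0, 0, 0, 11, 12)
pivot(2,2)=7: scale R2 → (0, 0, 1, 4, 1)
  clear (0,2): R0 −= (7)R2 → (1, 0, 0, 11, 5)
  clear (1,2): R1 −= (5)R2 → (0, 1, 0, 7, 5)
pivot(3,3)=11: scale R3 → (0, 0, 0, 1, 7)
  clear (0,3): R0 −= (11)R3 → (1, 0, 0, 0, 6)
  clear (1,3): R1 −= (7)R3 → (0, 1, 0, 0, 8)
  clear (2,3): R2 −= (4)R3 → (0, 0, 1, 0, 12)

M[3][4] = 7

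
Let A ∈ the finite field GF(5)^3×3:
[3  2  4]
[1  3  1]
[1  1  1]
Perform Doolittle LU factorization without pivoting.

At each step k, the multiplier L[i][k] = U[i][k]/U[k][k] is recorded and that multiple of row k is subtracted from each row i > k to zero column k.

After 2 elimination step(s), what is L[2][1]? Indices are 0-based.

[col 0] pivot 3
  R1 -= 2*R0 → (0, 4, 3)  (L[1][0] := 2)
  R2 -= 2*R0 → (0, 2, 3)  (L[2][0] := 2)
[col 1] pivot 4
  R2 -= 3*R1 → (0, 0, 4)  (L[2][1] := 3)

L[2][1] = 3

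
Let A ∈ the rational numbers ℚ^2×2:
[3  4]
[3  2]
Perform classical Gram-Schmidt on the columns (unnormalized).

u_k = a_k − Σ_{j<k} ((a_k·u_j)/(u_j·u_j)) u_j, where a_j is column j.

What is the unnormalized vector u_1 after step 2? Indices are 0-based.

Step 1: u_0 = a_0 = (3, 3).
Step 2: u_1 = a_1 − (1)·u_0 = (1, -1).

u_1 = (1, -1)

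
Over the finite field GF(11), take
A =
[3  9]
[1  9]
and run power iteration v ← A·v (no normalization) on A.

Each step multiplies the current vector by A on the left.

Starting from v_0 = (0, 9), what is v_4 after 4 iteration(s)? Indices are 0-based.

v_0 = (0, 9).
v_1 = A·v_0 = (4, 4).
v_2 = A·v_1 = (4, 7).
v_3 = A·v_2 = (9, 1).
v_4 = A·v_3 = (3, 7).

v_4 = (3, 7)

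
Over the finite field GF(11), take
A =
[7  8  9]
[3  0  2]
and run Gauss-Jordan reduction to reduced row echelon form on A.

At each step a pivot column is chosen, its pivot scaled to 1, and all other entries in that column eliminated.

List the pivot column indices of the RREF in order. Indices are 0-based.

pivot columns: 0, 1

[1] R0 /= 7  ⇒  (1, 9, 6)
     R1 -= 3·R0  ⇒  (0, 6, 6)
[2] R1 /= 6  ⇒  (0, 1, 1)
     R0 -= 9·R1  ⇒  (1, 0, 8)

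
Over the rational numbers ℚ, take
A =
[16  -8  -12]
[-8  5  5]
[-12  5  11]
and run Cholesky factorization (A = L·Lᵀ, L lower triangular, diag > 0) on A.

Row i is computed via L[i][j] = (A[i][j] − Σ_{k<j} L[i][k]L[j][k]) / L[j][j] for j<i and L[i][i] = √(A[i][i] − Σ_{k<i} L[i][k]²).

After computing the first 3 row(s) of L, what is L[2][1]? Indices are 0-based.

Step 1: L[0][0] = √(16) = 4.
  L[1][0] = (-8) / L[0][0] = -2.
Step 2: L[1][1] = √(1) = 1.
  L[2][0] = (-12) / L[0][0] = -3.
  L[2][1] = (-1) / L[1][1] = -1.
Step 3: L[2][2] = √(1) = 1.

L[2][1] = -1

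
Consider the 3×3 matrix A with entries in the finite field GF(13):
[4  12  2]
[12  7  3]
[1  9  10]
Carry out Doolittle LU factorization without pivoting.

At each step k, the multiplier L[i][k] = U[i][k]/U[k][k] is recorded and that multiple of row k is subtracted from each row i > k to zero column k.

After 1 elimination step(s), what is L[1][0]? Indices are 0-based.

Step 1: pivot at (0,0) is 4.
  row1 ← row1 − (3)·row0  ⇒  L[1][0]=3, U row1=(0, 10, 10)
  row2 ← row2 − (10)·row0  ⇒  L[2][0]=10, U row2=(0, 6, 3)

L[1][0] = 3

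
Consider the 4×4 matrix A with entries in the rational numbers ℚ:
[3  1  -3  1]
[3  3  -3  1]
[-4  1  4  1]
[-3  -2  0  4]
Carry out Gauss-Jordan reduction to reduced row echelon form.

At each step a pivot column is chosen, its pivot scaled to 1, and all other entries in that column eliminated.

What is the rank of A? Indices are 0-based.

rank = 4

pivot(0,0)=3: scale R0 → (1, 1/3, -1, 1/3)
  clear (1,0): R1 −= (3)R0 → (0, 2, 0, 0)
  clear (2,0): R2 −= (-4)R0 → (0, 7/3, 0, 7/3)
  clear (3,0): R3 −= (-3)R0 → (0, -1, -3, 5)
pivot(1,1)=2: scale R1 → (0, 1, 0, 0)
  clear (0,1): R0 −= (1/3)R1 → (1, 0, -1, 1/3)
  clear (2,1): R2 −= (7/3)R1 → (0, 0, 0, 7/3)
  clear (3,1): R3 −= (-1)R1 → (0, 0, -3, 5)
pivot(2,2): swap R2↔R3
pivot(2,2)=-3: scale R2 → (0, 0, 1, -5/3)
  clear (0,2): R0 −= (-1)R2 → (1, 0, 0, -4/3)
pivot(3,3)=7/3: scale R3 → (0, 0, 0, 1)
  clear (0,3): R0 −= (-4/3)R3 → (1, 0, 0, 0)
  clear (2,3): R2 −= (-5/3)R3 → (0, 0, 1, 0)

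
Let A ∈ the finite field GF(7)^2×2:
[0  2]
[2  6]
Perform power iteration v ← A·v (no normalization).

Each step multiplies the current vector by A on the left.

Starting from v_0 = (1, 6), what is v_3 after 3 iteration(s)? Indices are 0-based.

v_3 = (0, 5)

v_0 = (1, 6).
v_1 = A·v_0 = (5, 3).
v_2 = A·v_1 = (6, 0).
v_3 = A·v_2 = (0, 5).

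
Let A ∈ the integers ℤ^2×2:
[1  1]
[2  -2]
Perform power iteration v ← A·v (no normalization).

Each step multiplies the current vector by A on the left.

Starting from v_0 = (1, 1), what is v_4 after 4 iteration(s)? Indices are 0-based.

v_4 = (2, 20)

v_0 = (1, 1).
v_1 = A·v_0 = (2, 0).
v_2 = A·v_1 = (2, 4).
v_3 = A·v_2 = (6, -4).
v_4 = A·v_3 = (2, 20).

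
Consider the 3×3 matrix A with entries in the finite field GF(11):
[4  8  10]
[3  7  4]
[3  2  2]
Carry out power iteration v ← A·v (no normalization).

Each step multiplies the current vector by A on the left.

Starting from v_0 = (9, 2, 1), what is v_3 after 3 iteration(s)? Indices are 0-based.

v_3 = (4, 0, 1)

v_0 = (9, 2, 1).
v_1 = A·v_0 = (7, 1, 0).
v_2 = A·v_1 = (3, 6, 1).
v_3 = A·v_2 = (4, 0, 1).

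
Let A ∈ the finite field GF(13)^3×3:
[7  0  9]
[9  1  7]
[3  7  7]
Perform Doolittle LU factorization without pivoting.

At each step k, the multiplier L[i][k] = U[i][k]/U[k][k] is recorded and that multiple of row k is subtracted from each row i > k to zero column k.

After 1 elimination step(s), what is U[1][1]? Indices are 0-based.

U[1][1] = 1

Step 1: pivot at (0,0) is 7.
  row1 ← row1 − (5)·row0  ⇒  L[1][0]=5, U row1=(0, 1, 1)
  row2 ← row2 − (6)·row0  ⇒  L[2][0]=6, U row2=(0, 7, 5)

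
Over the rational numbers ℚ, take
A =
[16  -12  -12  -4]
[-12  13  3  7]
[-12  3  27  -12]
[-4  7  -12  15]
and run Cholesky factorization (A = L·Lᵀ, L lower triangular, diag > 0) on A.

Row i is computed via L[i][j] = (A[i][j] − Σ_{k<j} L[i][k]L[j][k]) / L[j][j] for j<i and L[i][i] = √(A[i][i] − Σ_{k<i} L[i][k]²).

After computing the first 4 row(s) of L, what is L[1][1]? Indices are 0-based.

Step 1: L[0][0] = √(16) = 4.
  L[1][0] = (-12) / L[0][0] = -3.
Step 2: L[1][1] = √(4) = 2.
  L[2][0] = (-12) / L[0][0] = -3.
  L[2][1] = (-6) / L[1][1] = -3.
Step 3: L[2][2] = √(9) = 3.
  L[3][0] = (-4) / L[0][0] = -1.
  L[3][1] = (4) / L[1][1] = 2.
  L[3][2] = (-9) / L[2][2] = -3.
Step 4: L[3][3] = √(1) = 1.

L[1][1] = 2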